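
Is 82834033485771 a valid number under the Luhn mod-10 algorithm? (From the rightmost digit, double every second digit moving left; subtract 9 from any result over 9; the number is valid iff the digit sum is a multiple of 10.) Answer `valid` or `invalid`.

invalid

From the right, keep odd positions and double even positions (subtract 9 from any doubled value over 9):
  doubled (positions 2,4,...): 5 1 8 6 8 7 7 → sum 42
  kept (positions 1,3,...): 1 7 8 3 0 3 2 → sum 24
Total = 66.
66 mod 10 = 6, so the number is invalid.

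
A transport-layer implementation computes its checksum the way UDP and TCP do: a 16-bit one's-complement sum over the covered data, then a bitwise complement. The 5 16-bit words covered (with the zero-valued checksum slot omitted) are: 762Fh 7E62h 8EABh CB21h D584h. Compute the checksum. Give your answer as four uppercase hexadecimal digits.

DC1B

One's-complement addition (fold any carry out of bit 15 back into bit 0):
  0x762F + 0x7E62 = 0x0F491
  0xF491 + 0x8EAB = 0x1833C → wrap carry → 0x833D
  0x833D + 0xCB21 = 0x14E5E → wrap carry → 0x4E5F
  0x4E5F + 0xD584 = 0x123E3 → wrap carry → 0x23E4
One's-complement sum = 0x23E4.
Checksum = ~0x23E4 & 0xFFFF = 0xDC1B.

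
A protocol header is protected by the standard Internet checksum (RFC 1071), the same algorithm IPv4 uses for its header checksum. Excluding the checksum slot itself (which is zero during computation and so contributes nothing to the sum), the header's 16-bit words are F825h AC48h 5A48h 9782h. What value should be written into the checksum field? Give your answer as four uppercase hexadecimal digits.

One's-complement addition (fold any carry out of bit 15 back into bit 0):
  0xF825 + 0xAC48 = 0x1A46D → wrap carry → 0xA46E
  0xA46E + 0x5A48 = 0x0FEB6
  0xFEB6 + 0x9782 = 0x19638 → wrap carry → 0x9639
One's-complement sum = 0x9639.
Checksum = ~0x9639 & 0xFFFF = 0x69C6.

69C6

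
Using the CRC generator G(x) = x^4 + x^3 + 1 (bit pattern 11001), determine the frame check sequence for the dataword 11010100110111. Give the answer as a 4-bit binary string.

Append 4 zeros: 110101001101110000. Divide by 11001 (XOR where the leading bit is 1):
  pos 0: 11010 XOR 11001 = 00011
  pos 3: 11100 XOR 11001 = 00101
  pos 5: 10111 XOR 11001 = 01110
  pos 6: 11100 XOR 11001 = 00101
  pos 8: 10111 XOR 11001 = 01110
  pos 9: 11101 XOR 11001 = 00100
  pos 11: 10000 XOR 11001 = 01001
  pos 12: 10010 XOR 11001 = 01011
  pos 13: 10110 XOR 11001 = 01111
Remainder (last 4 bits) = 1111. This is the CRC / FCS.

1111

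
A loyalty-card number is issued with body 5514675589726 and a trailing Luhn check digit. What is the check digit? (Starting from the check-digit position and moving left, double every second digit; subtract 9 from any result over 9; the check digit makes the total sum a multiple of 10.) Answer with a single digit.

Partial digits right→left: 6 2 7 9 8 5 5 7 6 4 1 5 5
Double every second digit counting from the check-digit position (so the 1st, 3rd, 5th, ... of the partial from the right).
  doubled (with −9 where >9): 3 5 7 1 3 2 1 → sum 22
  kept as-is: 2 9 5 7 4 5 → sum 32
Total = 22 + 32 = 54.
Check digit = (10 − (54 mod 10)) mod 10 = 6.

6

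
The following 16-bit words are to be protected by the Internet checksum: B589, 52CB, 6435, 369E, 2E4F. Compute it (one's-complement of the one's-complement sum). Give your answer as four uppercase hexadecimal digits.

One's-complement addition (fold any carry out of bit 15 back into bit 0):
  0xB589 + 0x52CB = 0x10854 → wrap carry → 0x0855
  0x0855 + 0x6435 = 0x06C8A
  0x6C8A + 0x369E = 0x0A328
  0xA328 + 0x2E4F = 0x0D177
One's-complement sum = 0xD177.
Checksum = ~0xD177 & 0xFFFF = 0x2E88.

2E88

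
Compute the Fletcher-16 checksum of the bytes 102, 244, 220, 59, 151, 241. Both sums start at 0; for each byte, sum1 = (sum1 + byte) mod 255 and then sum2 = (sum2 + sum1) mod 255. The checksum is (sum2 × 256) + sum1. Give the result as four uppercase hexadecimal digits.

Running sums (mod 255):
  after byte 0 (102): sum1=102, sum2=102
  after byte 1 (244): sum1=91, sum2=193
  after byte 2 (220): sum1=56, sum2=249
  after byte 3 (59): sum1=115, sum2=109
  after byte 4 (151): sum1=11, sum2=120
  after byte 5 (241): sum1=252, sum2=117
Checksum = sum2·256 + sum1 = 117·256 + 252 = 30204 = 0x75FC.

75FC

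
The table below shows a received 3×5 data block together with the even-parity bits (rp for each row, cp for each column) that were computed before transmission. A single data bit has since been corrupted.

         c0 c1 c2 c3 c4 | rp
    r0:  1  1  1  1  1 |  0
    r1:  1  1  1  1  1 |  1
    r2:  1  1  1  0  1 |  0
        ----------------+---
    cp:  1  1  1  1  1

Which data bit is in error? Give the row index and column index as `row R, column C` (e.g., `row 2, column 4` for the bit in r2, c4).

Recompute each row's even parity and compare to rp:
  r0: data parity 1, sent rp 0 → mismatch
  r1: data parity 1, sent rp 1 → ok
  r2: data parity 0, sent rp 0 → ok
Recompute each column's even parity and compare to cp:
  c0: data parity 1, sent cp 1 → ok
  c1: data parity 1, sent cp 1 → ok
  c2: data parity 1, sent cp 1 → ok
  c3: data parity 0, sent cp 1 → mismatch
  c4: data parity 1, sent cp 1 → ok
Exactly one row (r0) and one column (c3) fail → the flipped bit is at their intersection.

row 0, column 3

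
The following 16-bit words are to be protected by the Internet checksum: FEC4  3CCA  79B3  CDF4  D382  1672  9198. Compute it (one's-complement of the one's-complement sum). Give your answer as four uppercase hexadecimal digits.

One's-complement addition (fold any carry out of bit 15 back into bit 0):
  0xFEC4 + 0x3CCA = 0x13B8E → wrap carry → 0x3B8F
  0x3B8F + 0x79B3 = 0x0B542
  0xB542 + 0xCDF4 = 0x18336 → wrap carry → 0x8337
  0x8337 + 0xD382 = 0x156B9 → wrap carry → 0x56BA
  0x56BA + 0x1672 = 0x06D2C
  0x6D2C + 0x9198 = 0x0FEC4
One's-complement sum = 0xFEC4.
Checksum = ~0xFEC4 & 0xFFFF = 0x013B.

013B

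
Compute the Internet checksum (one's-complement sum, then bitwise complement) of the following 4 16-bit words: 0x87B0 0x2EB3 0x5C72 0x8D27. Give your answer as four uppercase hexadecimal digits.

One's-complement addition (fold any carry out of bit 15 back into bit 0):
  0x87B0 + 0x2EB3 = 0x0B663
  0xB663 + 0x5C72 = 0x112D5 → wrap carry → 0x12D6
  0x12D6 + 0x8D27 = 0x09FFD
One's-complement sum = 0x9FFD.
Checksum = ~0x9FFD & 0xFFFF = 0x6002.

6002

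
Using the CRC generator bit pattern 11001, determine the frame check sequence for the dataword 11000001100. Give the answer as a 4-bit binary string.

0010

Append 4 zeros: 110000011000000. Divide by 11001 (XOR where the leading bit is 1):
  pos 0: 11000 XOR 11001 = 00001
  pos 4: 10011 XOR 11001 = 01010
  pos 5: 10100 XOR 11001 = 01101
  pos 6: 11010 XOR 11001 = 00011
  pos 9: 11000 XOR 11001 = 00001
Remainder (last 4 bits) = 0010. This is the CRC / FCS.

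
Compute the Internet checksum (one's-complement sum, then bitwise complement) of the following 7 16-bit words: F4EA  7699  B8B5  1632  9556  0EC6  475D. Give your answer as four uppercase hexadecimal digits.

DA19

One's-complement addition (fold any carry out of bit 15 back into bit 0):
  0xF4EA + 0x7699 = 0x16B83 → wrap carry → 0x6B84
  0x6B84 + 0xB8B5 = 0x12439 → wrap carry → 0x243A
  0x243A + 0x1632 = 0x03A6C
  0x3A6C + 0x9556 = 0x0CFC2
  0xCFC2 + 0x0EC6 = 0x0DE88
  0xDE88 + 0x475D = 0x125E5 → wrap carry → 0x25E6
One's-complement sum = 0x25E6.
Checksum = ~0x25E6 & 0xFFFF = 0xDA19.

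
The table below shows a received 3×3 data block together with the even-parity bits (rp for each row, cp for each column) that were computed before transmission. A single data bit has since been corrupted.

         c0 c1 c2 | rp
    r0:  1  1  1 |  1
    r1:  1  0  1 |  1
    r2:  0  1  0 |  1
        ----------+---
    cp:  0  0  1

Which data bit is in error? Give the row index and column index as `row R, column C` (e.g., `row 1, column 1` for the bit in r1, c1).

Recompute each row's even parity and compare to rp:
  r0: data parity 1, sent rp 1 → ok
  r1: data parity 0, sent rp 1 → mismatch
  r2: data parity 1, sent rp 1 → ok
Recompute each column's even parity and compare to cp:
  c0: data parity 0, sent cp 0 → ok
  c1: data parity 0, sent cp 0 → ok
  c2: data parity 0, sent cp 1 → mismatch
Exactly one row (r1) and one column (c2) fail → the flipped bit is at their intersection.

row 1, column 2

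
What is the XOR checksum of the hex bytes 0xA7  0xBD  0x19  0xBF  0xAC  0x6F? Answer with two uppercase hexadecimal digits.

7F

XOR the bytes together:
  start with 0xA7
  0xA7 ⊕ 0xBD = 0x1A
  0x1A ⊕ 0x19 = 0x03
  0x03 ⊕ 0xBF = 0xBC
  0xBC ⊕ 0xAC = 0x10
  0x10 ⊕ 0x6F = 0x7F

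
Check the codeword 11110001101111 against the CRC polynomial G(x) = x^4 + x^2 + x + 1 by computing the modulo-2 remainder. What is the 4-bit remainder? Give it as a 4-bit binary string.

0000

Modulo-2 division of 11110001101111 by 10111:
  pos 0: 11110 XOR 10111 = 01001
  pos 1: 10010 XOR 10111 = 00101
  pos 3: 10101 XOR 10111 = 00010
  pos 6: 10101 XOR 10111 = 00010
  pos 9: 10111 XOR 10111 = 00000
Remainder = 0000 (zero — the frame passes the CRC check).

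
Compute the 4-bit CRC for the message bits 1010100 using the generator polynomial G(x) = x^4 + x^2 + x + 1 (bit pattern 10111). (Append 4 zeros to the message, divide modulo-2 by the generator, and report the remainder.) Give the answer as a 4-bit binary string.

Append 4 zeros: 10101000000. Divide by 10111 (XOR where the leading bit is 1):
  pos 0: 10101 XOR 10111 = 00010
  pos 3: 10000 XOR 10111 = 00111
  pos 5: 11100 XOR 10111 = 01011
  pos 6: 10110 XOR 10111 = 00001
Remainder (last 4 bits) = 0001. This is the CRC / FCS.

0001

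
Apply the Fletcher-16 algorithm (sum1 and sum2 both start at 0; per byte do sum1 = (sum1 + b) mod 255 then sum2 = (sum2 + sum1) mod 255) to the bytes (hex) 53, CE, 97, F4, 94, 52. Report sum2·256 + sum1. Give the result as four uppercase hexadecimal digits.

Running sums (mod 255):
  after byte 0 (53): sum1=83, sum2=83
  after byte 1 (CE): sum1=34, sum2=117
  after byte 2 (97): sum1=185, sum2=47
  after byte 3 (F4): sum1=174, sum2=221
  after byte 4 (94): sum1=67, sum2=33
  after byte 5 (52): sum1=149, sum2=182
Checksum = sum2·256 + sum1 = 182·256 + 149 = 46741 = 0xB695.

B695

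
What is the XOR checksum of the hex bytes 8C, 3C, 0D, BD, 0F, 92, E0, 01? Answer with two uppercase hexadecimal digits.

XOR the bytes together:
  start with 0x8C
  0x8C ⊕ 0x3C = 0xB0
  0xB0 ⊕ 0x0D = 0xBD
  0xBD ⊕ 0xBD = 0x00
  0x00 ⊕ 0x0F = 0x0F
  0x0F ⊕ 0x92 = 0x9D
  0x9D ⊕ 0xE0 = 0x7D
  0x7D ⊕ 0x01 = 0x7C

7C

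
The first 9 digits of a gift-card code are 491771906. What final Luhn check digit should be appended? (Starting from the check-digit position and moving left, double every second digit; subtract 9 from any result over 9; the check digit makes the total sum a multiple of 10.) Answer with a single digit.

Partial digits right→left: 6 0 9 1 7 7 1 9 4
Double every second digit counting from the check-digit position (so the 1st, 3rd, 5th, ... of the partial from the right).
  doubled (with −9 where >9): 3 9 5 2 8 → sum 27
  kept as-is: 0 1 7 9 → sum 17
Total = 27 + 17 = 44.
Check digit = (10 − (44 mod 10)) mod 10 = 6.

6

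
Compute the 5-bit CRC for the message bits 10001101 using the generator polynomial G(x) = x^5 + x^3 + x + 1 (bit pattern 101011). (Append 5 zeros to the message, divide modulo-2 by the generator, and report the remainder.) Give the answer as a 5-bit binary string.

11000

Append 5 zeros: 1000110100000. Divide by 101011 (XOR where the leading bit is 1):
  pos 0: 100011 XOR 101011 = 001000
  pos 2: 100001 XOR 101011 = 001010
  pos 4: 101000 XOR 101011 = 000011
Remainder (last 5 bits) = 11000. This is the CRC / FCS.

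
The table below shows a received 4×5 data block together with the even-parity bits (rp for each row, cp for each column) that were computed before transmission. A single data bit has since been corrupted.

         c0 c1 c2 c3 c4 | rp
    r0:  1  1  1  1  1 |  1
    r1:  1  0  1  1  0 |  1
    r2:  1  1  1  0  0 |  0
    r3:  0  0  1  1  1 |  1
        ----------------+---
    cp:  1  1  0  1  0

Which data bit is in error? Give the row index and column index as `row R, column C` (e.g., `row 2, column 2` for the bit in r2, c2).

Recompute each row's even parity and compare to rp:
  r0: data parity 1, sent rp 1 → ok
  r1: data parity 1, sent rp 1 → ok
  r2: data parity 1, sent rp 0 → mismatch
  r3: data parity 1, sent rp 1 → ok
Recompute each column's even parity and compare to cp:
  c0: data parity 1, sent cp 1 → ok
  c1: data parity 0, sent cp 1 → mismatch
  c2: data parity 0, sent cp 0 → ok
  c3: data parity 1, sent cp 1 → ok
  c4: data parity 0, sent cp 0 → ok
Exactly one row (r2) and one column (c1) fail → the flipped bit is at their intersection.

row 2, column 1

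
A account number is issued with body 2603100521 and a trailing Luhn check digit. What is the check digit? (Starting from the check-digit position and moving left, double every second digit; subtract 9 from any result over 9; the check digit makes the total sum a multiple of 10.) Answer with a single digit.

Partial digits right→left: 1 2 5 0 0 1 3 0 6 2
Double every second digit counting from the check-digit position (so the 1st, 3rd, 5th, ... of the partial from the right).
  doubled (with −9 where >9): 2 1 0 6 3 → sum 12
  kept as-is: 2 0 1 0 2 → sum 5
Total = 12 + 5 = 17.
Check digit = (10 − (17 mod 10)) mod 10 = 3.

3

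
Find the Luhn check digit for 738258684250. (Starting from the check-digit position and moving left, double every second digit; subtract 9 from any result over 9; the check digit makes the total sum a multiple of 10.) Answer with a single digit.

Partial digits right→left: 0 5 2 4 8 6 8 5 2 8 3 7
Double every second digit counting from the check-digit position (so the 1st, 3rd, 5th, ... of the partial from the right).
  doubled (with −9 where >9): 0 4 7 7 4 6 → sum 28
  kept as-is: 5 4 6 5 8 7 → sum 35
Total = 28 + 35 = 63.
Check digit = (10 − (63 mod 10)) mod 10 = 7.

7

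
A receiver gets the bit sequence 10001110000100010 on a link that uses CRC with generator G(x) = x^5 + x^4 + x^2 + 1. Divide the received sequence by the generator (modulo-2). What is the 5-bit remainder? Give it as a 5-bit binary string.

Modulo-2 division of 10001110000100010 by 110101:
  pos 0: 100011 XOR 110101 = 010110
  pos 1: 101101 XOR 110101 = 011000
  pos 2: 110000 XOR 110101 = 000101
  pos 5: 101000 XOR 110101 = 011101
  pos 6: 111011 XOR 110101 = 001110
  pos 8: 111000 XOR 110101 = 001101
  pos 10: 110101 XOR 110101 = 000000
Remainder = 00000 (zero — the frame passes the CRC check).

00000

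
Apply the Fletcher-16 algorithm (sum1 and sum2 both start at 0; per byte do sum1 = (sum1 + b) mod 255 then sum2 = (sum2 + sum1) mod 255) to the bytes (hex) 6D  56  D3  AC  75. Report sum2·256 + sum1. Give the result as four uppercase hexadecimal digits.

Running sums (mod 255):
  after byte 0 (6D): sum1=109, sum2=109
  after byte 1 (56): sum1=195, sum2=49
  after byte 2 (D3): sum1=151, sum2=200
  after byte 3 (AC): sum1=68, sum2=13
  after byte 4 (75): sum1=185, sum2=198
Checksum = sum2·256 + sum1 = 198·256 + 185 = 50873 = 0xC6B9.

C6B9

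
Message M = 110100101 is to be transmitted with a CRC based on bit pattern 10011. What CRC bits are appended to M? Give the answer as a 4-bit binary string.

Append 4 zeros: 1101001010000. Divide by 10011 (XOR where the leading bit is 1):
  pos 0: 11010 XOR 10011 = 01001
  pos 1: 10010 XOR 10011 = 00001
  pos 5: 11010 XOR 10011 = 01001
  pos 6: 10010 XOR 10011 = 00001
Remainder (last 4 bits) = 0100. This is the CRC / FCS.

0100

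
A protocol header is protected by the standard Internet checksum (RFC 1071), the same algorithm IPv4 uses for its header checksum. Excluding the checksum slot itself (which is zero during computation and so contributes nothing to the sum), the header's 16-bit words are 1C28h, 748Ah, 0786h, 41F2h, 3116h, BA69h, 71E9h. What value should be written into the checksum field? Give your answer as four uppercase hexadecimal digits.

One's-complement addition (fold any carry out of bit 15 back into bit 0):
  0x1C28 + 0x748A = 0x090B2
  0x90B2 + 0x0786 = 0x09838
  0x9838 + 0x41F2 = 0x0DA2A
  0xDA2A + 0x3116 = 0x10B40 → wrap carry → 0x0B41
  0x0B41 + 0xBA69 = 0x0C5AA
  0xC5AA + 0x71E9 = 0x13793 → wrap carry → 0x3794
One's-complement sum = 0x3794.
Checksum = ~0x3794 & 0xFFFF = 0xC86B.

C86B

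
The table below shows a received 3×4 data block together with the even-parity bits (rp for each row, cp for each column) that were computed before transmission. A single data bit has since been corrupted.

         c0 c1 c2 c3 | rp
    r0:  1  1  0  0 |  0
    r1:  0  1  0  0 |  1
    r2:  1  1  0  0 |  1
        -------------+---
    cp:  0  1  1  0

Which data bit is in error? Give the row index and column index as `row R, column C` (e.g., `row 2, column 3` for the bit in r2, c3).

Recompute each row's even parity and compare to rp:
  r0: data parity 0, sent rp 0 → ok
  r1: data parity 1, sent rp 1 → ok
  r2: data parity 0, sent rp 1 → mismatch
Recompute each column's even parity and compare to cp:
  c0: data parity 0, sent cp 0 → ok
  c1: data parity 1, sent cp 1 → ok
  c2: data parity 0, sent cp 1 → mismatch
  c3: data parity 0, sent cp 0 → ok
Exactly one row (r2) and one column (c2) fail → the flipped bit is at their intersection.

row 2, column 2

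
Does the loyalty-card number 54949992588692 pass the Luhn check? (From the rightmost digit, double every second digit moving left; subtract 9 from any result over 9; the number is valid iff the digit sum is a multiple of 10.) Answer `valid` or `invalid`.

From the right, keep odd positions and double even positions (subtract 9 from any doubled value over 9):
  doubled (positions 2,4,...): 9 7 1 9 9 9 1 → sum 45
  kept (positions 1,3,...): 2 6 8 2 9 4 4 → sum 35
Total = 80.
80 mod 10 = 0, so the number is valid.

valid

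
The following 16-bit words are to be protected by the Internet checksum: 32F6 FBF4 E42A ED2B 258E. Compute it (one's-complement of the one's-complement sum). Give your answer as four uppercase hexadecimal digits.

DA2F

One's-complement addition (fold any carry out of bit 15 back into bit 0):
  0x32F6 + 0xFBF4 = 0x12EEA → wrap carry → 0x2EEB
  0x2EEB + 0xE42A = 0x11315 → wrap carry → 0x1316
  0x1316 + 0xED2B = 0x10041 → wrap carry → 0x0042
  0x0042 + 0x258E = 0x025D0
One's-complement sum = 0x25D0.
Checksum = ~0x25D0 & 0xFFFF = 0xDA2F.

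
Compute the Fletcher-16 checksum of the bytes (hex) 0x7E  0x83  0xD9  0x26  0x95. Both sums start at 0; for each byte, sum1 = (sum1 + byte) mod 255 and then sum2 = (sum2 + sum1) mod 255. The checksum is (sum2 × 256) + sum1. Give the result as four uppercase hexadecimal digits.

Running sums (mod 255):
  after byte 0 (0x7E): sum1=126, sum2=126
  after byte 1 (0x83): sum1=2, sum2=128
  after byte 2 (0xD9): sum1=219, sum2=92
  after byte 3 (0x26): sum1=2, sum2=94
  after byte 4 (0x95): sum1=151, sum2=245
Checksum = sum2·256 + sum1 = 245·256 + 151 = 62871 = 0xF597.

F597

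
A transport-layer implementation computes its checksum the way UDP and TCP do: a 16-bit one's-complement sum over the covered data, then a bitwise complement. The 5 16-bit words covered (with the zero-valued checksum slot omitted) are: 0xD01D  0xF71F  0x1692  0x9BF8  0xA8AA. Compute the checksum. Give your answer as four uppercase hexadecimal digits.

DD8C

One's-complement addition (fold any carry out of bit 15 back into bit 0):
  0xD01D + 0xF71F = 0x1C73C → wrap carry → 0xC73D
  0xC73D + 0x1692 = 0x0DDCF
  0xDDCF + 0x9BF8 = 0x179C7 → wrap carry → 0x79C8
  0x79C8 + 0xA8AA = 0x12272 → wrap carry → 0x2273
One's-complement sum = 0x2273.
Checksum = ~0x2273 & 0xFFFF = 0xDD8C.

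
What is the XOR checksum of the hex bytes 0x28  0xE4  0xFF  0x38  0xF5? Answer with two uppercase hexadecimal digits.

XOR the bytes together:
  start with 0x28
  0x28 ⊕ 0xE4 = 0xCC
  0xCC ⊕ 0xFF = 0x33
  0x33 ⊕ 0x38 = 0x0B
  0x0B ⊕ 0xF5 = 0xFE

FE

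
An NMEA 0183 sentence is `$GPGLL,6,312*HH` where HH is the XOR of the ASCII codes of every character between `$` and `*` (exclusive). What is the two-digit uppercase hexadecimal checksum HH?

56

XOR the ASCII codes of the payload characters:
  'G' = 0x47 → acc = 0x47
  'P' = 0x50 → acc = 0x17
  'G' = 0x47 → acc = 0x50
  'L' = 0x4C → acc = 0x1C
  'L' = 0x4C → acc = 0x50
  ',' = 0x2C → acc = 0x7C
  '6' = 0x36 → acc = 0x4A
  ',' = 0x2C → acc = 0x66
  '3' = 0x33 → acc = 0x55
  '1' = 0x31 → acc = 0x64
  '2' = 0x32 → acc = 0x56
Checksum = 0x56.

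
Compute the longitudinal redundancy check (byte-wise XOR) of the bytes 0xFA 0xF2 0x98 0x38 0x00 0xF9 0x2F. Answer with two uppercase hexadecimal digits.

XOR the bytes together:
  start with 0xFA
  0xFA ⊕ 0xF2 = 0x08
  0x08 ⊕ 0x98 = 0x90
  0x90 ⊕ 0x38 = 0xA8
  0xA8 ⊕ 0x00 = 0xA8
  0xA8 ⊕ 0xF9 = 0x51
  0x51 ⊕ 0x2F = 0x7E

7E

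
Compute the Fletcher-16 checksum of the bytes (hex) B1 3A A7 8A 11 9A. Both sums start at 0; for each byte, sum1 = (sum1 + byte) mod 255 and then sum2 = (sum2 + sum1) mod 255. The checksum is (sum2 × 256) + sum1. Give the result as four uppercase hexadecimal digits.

Running sums (mod 255):
  after byte 0 (B1): sum1=177, sum2=177
  after byte 1 (3A): sum1=235, sum2=157
  after byte 2 (A7): sum1=147, sum2=49
  after byte 3 (8A): sum1=30, sum2=79
  after byte 4 (11): sum1=47, sum2=126
  after byte 5 (9A): sum1=201, sum2=72
Checksum = sum2·256 + sum1 = 72·256 + 201 = 18633 = 0x48C9.

48C9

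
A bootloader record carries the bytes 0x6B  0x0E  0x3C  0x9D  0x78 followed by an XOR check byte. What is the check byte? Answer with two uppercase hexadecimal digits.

XOR the bytes together:
  start with 0x6B
  0x6B ⊕ 0x0E = 0x65
  0x65 ⊕ 0x3C = 0x59
  0x59 ⊕ 0x9D = 0xC4
  0xC4 ⊕ 0x78 = 0xBC

BC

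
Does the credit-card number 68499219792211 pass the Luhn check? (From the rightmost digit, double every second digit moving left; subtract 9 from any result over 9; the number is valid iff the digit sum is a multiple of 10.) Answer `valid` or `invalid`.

invalid

From the right, keep odd positions and double even positions (subtract 9 from any doubled value over 9):
  doubled (positions 2,4,...): 2 4 5 2 9 8 3 → sum 33
  kept (positions 1,3,...): 1 2 9 9 2 9 8 → sum 40
Total = 73.
73 mod 10 = 3, so the number is invalid.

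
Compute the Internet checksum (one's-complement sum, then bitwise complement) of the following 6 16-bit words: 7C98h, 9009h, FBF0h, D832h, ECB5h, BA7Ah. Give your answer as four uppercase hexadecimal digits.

7809

One's-complement addition (fold any carry out of bit 15 back into bit 0):
  0x7C98 + 0x9009 = 0x10CA1 → wrap carry → 0x0CA2
  0x0CA2 + 0xFBF0 = 0x10892 → wrap carry → 0x0893
  0x0893 + 0xD832 = 0x0E0C5
  0xE0C5 + 0xECB5 = 0x1CD7A → wrap carry → 0xCD7B
  0xCD7B + 0xBA7A = 0x187F5 → wrap carry → 0x87F6
One's-complement sum = 0x87F6.
Checksum = ~0x87F6 & 0xFFFF = 0x7809.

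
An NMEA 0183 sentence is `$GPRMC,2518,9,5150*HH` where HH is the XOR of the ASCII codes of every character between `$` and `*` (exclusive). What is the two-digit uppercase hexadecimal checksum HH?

XOR the ASCII codes of the payload characters:
  'G' = 0x47 → acc = 0x47
  'P' = 0x50 → acc = 0x17
  'R' = 0x52 → acc = 0x45
  'M' = 0x4D → acc = 0x08
  'C' = 0x43 → acc = 0x4B
  ',' = 0x2C → acc = 0x67
  '2' = 0x32 → acc = 0x55
  '5' = 0x35 → acc = 0x60
  '1' = 0x31 → acc = 0x51
  '8' = 0x38 → acc = 0x69
  ',' = 0x2C → acc = 0x45
  '9' = 0x39 → acc = 0x7C
  ',' = 0x2C → acc = 0x50
  '5' = 0x35 → acc = 0x65
  '1' = 0x31 → acc = 0x54
  '5' = 0x35 → acc = 0x61
  '0' = 0x30 → acc = 0x51
Checksum = 0x51.

51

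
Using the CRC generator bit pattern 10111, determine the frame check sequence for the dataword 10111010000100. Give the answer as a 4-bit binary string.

1100

Append 4 zeros: 101110100001000000. Divide by 10111 (XOR where the leading bit is 1):
  pos 0: 10111 XOR 10111 = 00000
  pos 6: 10000 XOR 10111 = 00111
  pos 8: 11110 XOR 10111 = 01001
  pos 9: 10010 XOR 10111 = 00101
  pos 11: 10100 XOR 10111 = 00011
Remainder (last 4 bits) = 1100. This is the CRC / FCS.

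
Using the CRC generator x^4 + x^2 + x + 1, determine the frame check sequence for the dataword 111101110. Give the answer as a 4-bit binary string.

Append 4 zeros: 1111011100000. Divide by 10111 (XOR where the leading bit is 1):
  pos 0: 11110 XOR 10111 = 01001
  pos 1: 10011 XOR 10111 = 00100
  pos 3: 10011 XOR 10111 = 00100
  pos 5: 10000 XOR 10111 = 00111
  pos 7: 11100 XOR 10111 = 01011
  pos 8: 10110 XOR 10111 = 00001
Remainder (last 4 bits) = 0001. This is the CRC / FCS.

0001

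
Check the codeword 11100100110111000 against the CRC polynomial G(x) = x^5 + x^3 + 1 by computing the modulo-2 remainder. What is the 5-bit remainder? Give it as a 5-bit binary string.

00000

Modulo-2 division of 11100100110111000 by 101001:
  pos 0: 111001 XOR 101001 = 010000
  pos 1: 100000 XOR 101001 = 001001
  pos 3: 100101 XOR 101001 = 001100
  pos 5: 110010 XOR 101001 = 011011
  pos 6: 110111 XOR 101001 = 011110
  pos 7: 111101 XOR 101001 = 010100
  pos 8: 101001 XOR 101001 = 000000
Remainder = 00000 (zero — the frame passes the CRC check).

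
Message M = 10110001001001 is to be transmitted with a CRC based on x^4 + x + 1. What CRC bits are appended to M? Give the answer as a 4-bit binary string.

Append 4 zeros: 101100010010010000. Divide by 10011 (XOR where the leading bit is 1):
  pos 0: 10110 XOR 10011 = 00101
  pos 2: 10100 XOR 10011 = 00111
  pos 4: 11110 XOR 10011 = 01101
  pos 5: 11010 XOR 10011 = 01001
  pos 6: 10011 XOR 10011 = 00000
  pos 13: 10000 XOR 10011 = 00011
Remainder (last 4 bits) = 0011. This is the CRC / FCS.

0011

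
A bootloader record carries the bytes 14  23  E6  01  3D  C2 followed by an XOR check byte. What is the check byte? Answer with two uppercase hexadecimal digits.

XOR the bytes together:
  start with 0x14
  0x14 ⊕ 0x23 = 0x37
  0x37 ⊕ 0xE6 = 0xD1
  0xD1 ⊕ 0x01 = 0xD0
  0xD0 ⊕ 0x3D = 0xED
  0xED ⊕ 0xC2 = 0x2F

2F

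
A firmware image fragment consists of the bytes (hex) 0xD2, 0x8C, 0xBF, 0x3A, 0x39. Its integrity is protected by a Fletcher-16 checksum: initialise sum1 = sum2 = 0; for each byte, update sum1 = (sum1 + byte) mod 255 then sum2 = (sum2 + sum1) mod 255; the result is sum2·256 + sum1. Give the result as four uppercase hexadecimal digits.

Running sums (mod 255):
  after byte 0 (0xD2): sum1=210, sum2=210
  after byte 1 (0x8C): sum1=95, sum2=50
  after byte 2 (0xBF): sum1=31, sum2=81
  after byte 3 (0x3A): sum1=89, sum2=170
  after byte 4 (0x39): sum1=146, sum2=61
Checksum = sum2·256 + sum1 = 61·256 + 146 = 15762 = 0x3D92.

3D92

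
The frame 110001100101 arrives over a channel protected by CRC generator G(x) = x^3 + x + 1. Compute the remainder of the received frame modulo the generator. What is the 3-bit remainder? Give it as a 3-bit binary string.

010

Modulo-2 division of 110001100101 by 1011:
  pos 0: 1100 XOR 1011 = 0111
  pos 1: 1110 XOR 1011 = 0101
  pos 2: 1011 XOR 1011 = 0000
  pos 6: 1001 XOR 1011 = 0010
  pos 8: 1001 XOR 1011 = 0010
Remainder = 010 (nonzero — an error is detected).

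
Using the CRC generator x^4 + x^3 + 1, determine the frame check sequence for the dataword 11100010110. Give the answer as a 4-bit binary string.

0011

Append 4 zeros: 111000101100000. Divide by 11001 (XOR where the leading bit is 1):
  pos 0: 11100 XOR 11001 = 00101
  pos 2: 10101 XOR 11001 = 01100
  pos 3: 11000 XOR 11001 = 00001
  pos 7: 11100 XOR 11001 = 00101
  pos 9: 10100 XOR 11001 = 01101
  pos 10: 11010 XOR 11001 = 00011
Remainder (last 4 bits) = 0011. This is the CRC / FCS.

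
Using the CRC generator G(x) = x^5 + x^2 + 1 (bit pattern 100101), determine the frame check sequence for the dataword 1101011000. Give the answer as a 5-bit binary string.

10001

Append 5 zeros: 110101100000000. Divide by 100101 (XOR where the leading bit is 1):
  pos 0: 110101 XOR 100101 = 010000
  pos 1: 100001 XOR 100101 = 000100
  pos 4: 100000 XOR 100101 = 000101
  pos 7: 101000 XOR 100101 = 001101
  pos 9: 110100 XOR 100101 = 010001
Remainder (last 5 bits) = 10001. This is the CRC / FCS.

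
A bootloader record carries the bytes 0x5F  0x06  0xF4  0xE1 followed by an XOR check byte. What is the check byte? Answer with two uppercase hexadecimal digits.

XOR the bytes together:
  start with 0x5F
  0x5F ⊕ 0x06 = 0x59
  0x59 ⊕ 0xF4 = 0xAD
  0xAD ⊕ 0xE1 = 0x4C

4C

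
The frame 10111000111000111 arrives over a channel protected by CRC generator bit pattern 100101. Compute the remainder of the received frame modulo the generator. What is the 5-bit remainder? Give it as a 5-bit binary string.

00000

Modulo-2 division of 10111000111000111 by 100101:
  pos 0: 101110 XOR 100101 = 001011
  pos 2: 101100 XOR 100101 = 001001
  pos 4: 100111 XOR 100101 = 000010
  pos 8: 101000 XOR 100101 = 001101
  pos 10: 110111 XOR 100101 = 010010
  pos 11: 100101 XOR 100101 = 000000
Remainder = 00000 (zero — the frame passes the CRC check).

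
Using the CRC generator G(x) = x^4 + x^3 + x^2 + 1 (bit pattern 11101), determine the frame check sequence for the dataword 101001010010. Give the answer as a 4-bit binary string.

Append 4 zeros: 1010010100100000. Divide by 11101 (XOR where the leading bit is 1):
  pos 0: 10100 XOR 11101 = 01001
  pos 1: 10011 XOR 11101 = 01110
  pos 2: 11100 XOR 11101 = 00001
  pos 6: 11001 XOR 11101 = 00100
  pos 8: 10000 XOR 11101 = 01101
  pos 9: 11010 XOR 11101 = 00111
  pos 11: 11100 XOR 11101 = 00001
Remainder (last 4 bits) = 0001. This is the CRC / FCS.

0001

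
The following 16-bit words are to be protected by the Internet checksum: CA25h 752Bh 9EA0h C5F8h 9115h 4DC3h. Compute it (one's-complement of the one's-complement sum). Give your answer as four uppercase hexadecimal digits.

One's-complement addition (fold any carry out of bit 15 back into bit 0):
  0xCA25 + 0x752B = 0x13F50 → wrap carry → 0x3F51
  0x3F51 + 0x9EA0 = 0x0DDF1
  0xDDF1 + 0xC5F8 = 0x1A3E9 → wrap carry → 0xA3EA
  0xA3EA + 0x9115 = 0x134FF → wrap carry → 0x3500
  0x3500 + 0x4DC3 = 0x082C3
One's-complement sum = 0x82C3.
Checksum = ~0x82C3 & 0xFFFF = 0x7D3C.

7D3C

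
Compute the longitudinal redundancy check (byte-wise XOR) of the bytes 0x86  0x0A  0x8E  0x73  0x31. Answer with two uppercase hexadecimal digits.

XOR the bytes together:
  start with 0x86
  0x86 ⊕ 0x0A = 0x8C
  0x8C ⊕ 0x8E = 0x02
  0x02 ⊕ 0x73 = 0x71
  0x71 ⊕ 0x31 = 0x40

40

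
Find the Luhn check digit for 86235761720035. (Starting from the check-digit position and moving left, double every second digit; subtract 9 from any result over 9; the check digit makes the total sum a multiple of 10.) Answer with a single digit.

Partial digits right→left: 5 3 0 0 2 7 1 6 7 5 3 2 6 8
Double every second digit counting from the check-digit position (so the 1st, 3rd, 5th, ... of the partial from the right).
  doubled (with −9 where >9): 1 0 4 2 5 6 3 → sum 21
  kept as-is: 3 0 7 6 5 2 8 → sum 31
Total = 21 + 31 = 52.
Check digit = (10 − (52 mod 10)) mod 10 = 8.

8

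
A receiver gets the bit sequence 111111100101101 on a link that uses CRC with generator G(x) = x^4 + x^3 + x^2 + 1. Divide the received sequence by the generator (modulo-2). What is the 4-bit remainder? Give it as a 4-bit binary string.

0001

Modulo-2 division of 111111100101101 by 11101:
  pos 0: 11111 XOR 11101 = 00010
  pos 3: 10110 XOR 11101 = 01011
  pos 4: 10110 XOR 11101 = 01011
  pos 5: 10111 XOR 11101 = 01010
  pos 6: 10100 XOR 11101 = 01001
  pos 7: 10011 XOR 11101 = 01110
  pos 8: 11101 XOR 11101 = 00000
Remainder = 0001 (nonzero — an error is detected).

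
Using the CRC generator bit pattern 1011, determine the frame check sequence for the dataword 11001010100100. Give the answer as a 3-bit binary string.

111

Append 3 zeros: 11001010100100000. Divide by 1011 (XOR where the leading bit is 1):
  pos 0: 1100 XOR 1011 = 0111
  pos 1: 1111 XOR 1011 = 0100
  pos 2: 1000 XOR 1011 = 0011
  pos 4: 1110 XOR 1011 = 0101
  pos 5: 1011 XOR 1011 = 0000
  pos 11: 1000 XOR 1011 = 0011
  pos 13: 1100 XOR 1011 = 0111
Remainder (last 3 bits) = 111. This is the CRC / FCS.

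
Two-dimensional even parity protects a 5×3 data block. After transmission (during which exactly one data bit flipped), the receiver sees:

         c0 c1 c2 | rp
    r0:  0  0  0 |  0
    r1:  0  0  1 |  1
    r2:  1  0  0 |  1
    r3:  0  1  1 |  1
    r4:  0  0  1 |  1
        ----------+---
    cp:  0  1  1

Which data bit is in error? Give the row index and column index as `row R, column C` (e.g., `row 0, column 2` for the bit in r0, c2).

Recompute each row's even parity and compare to rp:
  r0: data parity 0, sent rp 0 → ok
  r1: data parity 1, sent rp 1 → ok
  r2: data parity 1, sent rp 1 → ok
  r3: data parity 0, sent rp 1 → mismatch
  r4: data parity 1, sent rp 1 → ok
Recompute each column's even parity and compare to cp:
  c0: data parity 1, sent cp 0 → mismatch
  c1: data parity 1, sent cp 1 → ok
  c2: data parity 1, sent cp 1 → ok
Exactly one row (r3) and one column (c0) fail → the flipped bit is at their intersection.

row 3, column 0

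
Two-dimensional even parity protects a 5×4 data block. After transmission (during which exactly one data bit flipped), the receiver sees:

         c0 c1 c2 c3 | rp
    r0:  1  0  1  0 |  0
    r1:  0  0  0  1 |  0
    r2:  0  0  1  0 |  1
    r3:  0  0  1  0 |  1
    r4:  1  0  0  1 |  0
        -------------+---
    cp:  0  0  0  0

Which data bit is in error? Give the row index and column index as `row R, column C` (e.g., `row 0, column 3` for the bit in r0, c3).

row 1, column 2

Recompute each row's even parity and compare to rp:
  r0: data parity 0, sent rp 0 → ok
  r1: data parity 1, sent rp 0 → mismatch
  r2: data parity 1, sent rp 1 → ok
  r3: data parity 1, sent rp 1 → ok
  r4: data parity 0, sent rp 0 → ok
Recompute each column's even parity and compare to cp:
  c0: data parity 0, sent cp 0 → ok
  c1: data parity 0, sent cp 0 → ok
  c2: data parity 1, sent cp 0 → mismatch
  c3: data parity 0, sent cp 0 → ok
Exactly one row (r1) and one column (c2) fail → the flipped bit is at their intersection.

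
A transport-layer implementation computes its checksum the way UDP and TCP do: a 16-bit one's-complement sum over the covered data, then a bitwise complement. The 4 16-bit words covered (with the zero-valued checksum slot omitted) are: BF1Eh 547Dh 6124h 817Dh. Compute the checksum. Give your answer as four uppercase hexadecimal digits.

09C2

One's-complement addition (fold any carry out of bit 15 back into bit 0):
  0xBF1E + 0x547D = 0x1139B → wrap carry → 0x139C
  0x139C + 0x6124 = 0x074C0
  0x74C0 + 0x817D = 0x0F63D
One's-complement sum = 0xF63D.
Checksum = ~0xF63D & 0xFFFF = 0x09C2.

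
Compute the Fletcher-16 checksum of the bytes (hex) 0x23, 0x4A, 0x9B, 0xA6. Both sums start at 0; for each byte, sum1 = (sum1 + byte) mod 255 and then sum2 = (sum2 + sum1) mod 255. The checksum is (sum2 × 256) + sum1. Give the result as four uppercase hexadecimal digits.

Running sums (mod 255):
  after byte 0 (0x23): sum1=35, sum2=35
  after byte 1 (0x4A): sum1=109, sum2=144
  after byte 2 (0x9B): sum1=9, sum2=153
  after byte 3 (0xA6): sum1=175, sum2=73
Checksum = sum2·256 + sum1 = 73·256 + 175 = 18863 = 0x49AF.

49AF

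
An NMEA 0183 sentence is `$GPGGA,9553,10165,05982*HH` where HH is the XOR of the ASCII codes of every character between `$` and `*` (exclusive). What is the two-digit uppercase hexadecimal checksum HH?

XOR the ASCII codes of the payload characters:
  'G' = 0x47 → acc = 0x47
  'P' = 0x50 → acc = 0x17
  'G' = 0x47 → acc = 0x50
  'G' = 0x47 → acc = 0x17
  'A' = 0x41 → acc = 0x56
  ',' = 0x2C → acc = 0x7A
  '9' = 0x39 → acc = 0x43
  '5' = 0x35 → acc = 0x76
  '5' = 0x35 → acc = 0x43
  '3' = 0x33 → acc = 0x70
  ',' = 0x2C → acc = 0x5C
  '1' = 0x31 → acc = 0x6D
  '0' = 0x30 → acc = 0x5D
  '1' = 0x31 → acc = 0x6C
  '6' = 0x36 → acc = 0x5A
  '5' = 0x35 → acc = 0x6F
  ',' = 0x2C → acc = 0x43
  '0' = 0x30 → acc = 0x73
  '5' = 0x35 → acc = 0x46
  '9' = 0x39 → acc = 0x7F
  '8' = 0x38 → acc = 0x47
  '2' = 0x32 → acc = 0x75
Checksum = 0x75.

75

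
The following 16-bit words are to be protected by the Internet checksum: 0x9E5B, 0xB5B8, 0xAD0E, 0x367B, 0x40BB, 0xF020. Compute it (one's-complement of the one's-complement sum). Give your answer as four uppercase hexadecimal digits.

One's-complement addition (fold any carry out of bit 15 back into bit 0):
  0x9E5B + 0xB5B8 = 0x15413 → wrap carry → 0x5414
  0x5414 + 0xAD0E = 0x10122 → wrap carry → 0x0123
  0x0123 + 0x367B = 0x0379E
  0x379E + 0x40BB = 0x07859
  0x7859 + 0xF020 = 0x16879 → wrap carry → 0x687A
One's-complement sum = 0x687A.
Checksum = ~0x687A & 0xFFFF = 0x9785.

9785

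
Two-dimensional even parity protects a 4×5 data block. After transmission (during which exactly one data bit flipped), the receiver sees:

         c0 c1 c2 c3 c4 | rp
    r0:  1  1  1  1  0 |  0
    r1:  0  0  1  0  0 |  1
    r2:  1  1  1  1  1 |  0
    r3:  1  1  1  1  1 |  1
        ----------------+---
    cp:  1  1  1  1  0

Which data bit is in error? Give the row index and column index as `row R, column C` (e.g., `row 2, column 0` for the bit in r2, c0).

Recompute each row's even parity and compare to rp:
  r0: data parity 0, sent rp 0 → ok
  r1: data parity 1, sent rp 1 → ok
  r2: data parity 1, sent rp 0 → mismatch
  r3: data parity 1, sent rp 1 → ok
Recompute each column's even parity and compare to cp:
  c0: data parity 1, sent cp 1 → ok
  c1: data parity 1, sent cp 1 → ok
  c2: data parity 0, sent cp 1 → mismatch
  c3: data parity 1, sent cp 1 → ok
  c4: data parity 0, sent cp 0 → ok
Exactly one row (r2) and one column (c2) fail → the flipped bit is at their intersection.

row 2, column 2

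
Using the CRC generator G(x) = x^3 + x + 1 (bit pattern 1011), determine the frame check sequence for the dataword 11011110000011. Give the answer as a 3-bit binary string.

Append 3 zeros: 11011110000011000. Divide by 1011 (XOR where the leading bit is 1):
  pos 0: 1101 XOR 1011 = 0110
  pos 1: 1101 XOR 1011 = 0110
  pos 2: 1101 XOR 1011 = 0110
  pos 3: 1101 XOR 1011 = 0110
  pos 4: 1100 XOR 1011 = 0111
  pos 5: 1110 XOR 1011 = 0101
  pos 6: 1010 XOR 1011 = 0001
  pos 9: 1001 XOR 1011 = 0010
  pos 11: 1010 XOR 1011 = 0001
Remainder (last 3 bits) = 100. This is the CRC / FCS.

100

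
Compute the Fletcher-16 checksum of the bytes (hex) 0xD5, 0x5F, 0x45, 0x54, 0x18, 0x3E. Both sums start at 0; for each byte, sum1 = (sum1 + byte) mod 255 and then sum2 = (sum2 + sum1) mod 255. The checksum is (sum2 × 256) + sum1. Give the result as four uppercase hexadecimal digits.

6025

Running sums (mod 255):
  after byte 0 (0xD5): sum1=213, sum2=213
  after byte 1 (0x5F): sum1=53, sum2=11
  after byte 2 (0x45): sum1=122, sum2=133
  after byte 3 (0x54): sum1=206, sum2=84
  after byte 4 (0x18): sum1=230, sum2=59
  after byte 5 (0x3E): sum1=37, sum2=96
Checksum = sum2·256 + sum1 = 96·256 + 37 = 24613 = 0x6025.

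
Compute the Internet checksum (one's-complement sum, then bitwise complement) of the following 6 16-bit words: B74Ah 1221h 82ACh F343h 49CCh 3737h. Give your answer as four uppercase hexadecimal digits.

3FA0

One's-complement addition (fold any carry out of bit 15 back into bit 0):
  0xB74A + 0x1221 = 0x0C96B
  0xC96B + 0x82AC = 0x14C17 → wrap carry → 0x4C18
  0x4C18 + 0xF343 = 0x13F5B → wrap carry → 0x3F5C
  0x3F5C + 0x49CC = 0x08928
  0x8928 + 0x3737 = 0x0C05F
One's-complement sum = 0xC05F.
Checksum = ~0xC05F & 0xFFFF = 0x3FA0.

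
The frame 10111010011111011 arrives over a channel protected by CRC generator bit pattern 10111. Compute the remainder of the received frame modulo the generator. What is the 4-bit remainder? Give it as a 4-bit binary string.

Modulo-2 division of 10111010011111011 by 10111:
  pos 0: 10111 XOR 10111 = 00000
  pos 6: 10011 XOR 10111 = 00100
  pos 8: 10011 XOR 10111 = 00100
  pos 10: 10010 XOR 10111 = 00101
  pos 12: 10111 XOR 10111 = 00000
Remainder = 0000 (zero — the frame passes the CRC check).

0000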